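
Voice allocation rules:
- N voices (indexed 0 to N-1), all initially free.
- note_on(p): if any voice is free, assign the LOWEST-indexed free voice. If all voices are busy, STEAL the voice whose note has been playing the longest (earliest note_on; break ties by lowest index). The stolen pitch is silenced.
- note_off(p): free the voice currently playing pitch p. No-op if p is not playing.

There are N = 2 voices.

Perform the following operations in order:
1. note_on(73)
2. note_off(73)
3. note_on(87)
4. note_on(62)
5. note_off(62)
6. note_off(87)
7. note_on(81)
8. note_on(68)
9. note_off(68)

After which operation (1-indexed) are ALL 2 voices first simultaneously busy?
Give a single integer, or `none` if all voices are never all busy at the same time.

Answer: 4

Derivation:
Op 1: note_on(73): voice 0 is free -> assigned | voices=[73 -]
Op 2: note_off(73): free voice 0 | voices=[- -]
Op 3: note_on(87): voice 0 is free -> assigned | voices=[87 -]
Op 4: note_on(62): voice 1 is free -> assigned | voices=[87 62]
Op 5: note_off(62): free voice 1 | voices=[87 -]
Op 6: note_off(87): free voice 0 | voices=[- -]
Op 7: note_on(81): voice 0 is free -> assigned | voices=[81 -]
Op 8: note_on(68): voice 1 is free -> assigned | voices=[81 68]
Op 9: note_off(68): free voice 1 | voices=[81 -]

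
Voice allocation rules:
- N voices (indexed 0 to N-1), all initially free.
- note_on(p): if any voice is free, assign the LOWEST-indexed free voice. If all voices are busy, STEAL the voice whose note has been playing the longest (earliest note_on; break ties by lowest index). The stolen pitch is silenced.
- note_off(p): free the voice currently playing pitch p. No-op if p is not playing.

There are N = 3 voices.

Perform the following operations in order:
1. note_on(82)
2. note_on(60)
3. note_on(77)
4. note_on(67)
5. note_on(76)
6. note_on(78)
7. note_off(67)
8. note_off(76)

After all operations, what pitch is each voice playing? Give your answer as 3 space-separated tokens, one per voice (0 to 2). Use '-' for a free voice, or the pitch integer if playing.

Answer: - - 78

Derivation:
Op 1: note_on(82): voice 0 is free -> assigned | voices=[82 - -]
Op 2: note_on(60): voice 1 is free -> assigned | voices=[82 60 -]
Op 3: note_on(77): voice 2 is free -> assigned | voices=[82 60 77]
Op 4: note_on(67): all voices busy, STEAL voice 0 (pitch 82, oldest) -> assign | voices=[67 60 77]
Op 5: note_on(76): all voices busy, STEAL voice 1 (pitch 60, oldest) -> assign | voices=[67 76 77]
Op 6: note_on(78): all voices busy, STEAL voice 2 (pitch 77, oldest) -> assign | voices=[67 76 78]
Op 7: note_off(67): free voice 0 | voices=[- 76 78]
Op 8: note_off(76): free voice 1 | voices=[- - 78]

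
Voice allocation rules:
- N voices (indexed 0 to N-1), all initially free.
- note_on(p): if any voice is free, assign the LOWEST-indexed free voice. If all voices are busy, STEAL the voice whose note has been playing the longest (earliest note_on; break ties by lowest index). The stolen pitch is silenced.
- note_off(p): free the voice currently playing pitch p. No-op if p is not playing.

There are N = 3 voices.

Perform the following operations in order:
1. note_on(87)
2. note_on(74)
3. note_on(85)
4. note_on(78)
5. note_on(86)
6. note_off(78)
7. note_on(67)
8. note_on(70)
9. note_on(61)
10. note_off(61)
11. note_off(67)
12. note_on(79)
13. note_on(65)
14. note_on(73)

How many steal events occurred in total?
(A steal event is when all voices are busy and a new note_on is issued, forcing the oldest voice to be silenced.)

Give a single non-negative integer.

Op 1: note_on(87): voice 0 is free -> assigned | voices=[87 - -]
Op 2: note_on(74): voice 1 is free -> assigned | voices=[87 74 -]
Op 3: note_on(85): voice 2 is free -> assigned | voices=[87 74 85]
Op 4: note_on(78): all voices busy, STEAL voice 0 (pitch 87, oldest) -> assign | voices=[78 74 85]
Op 5: note_on(86): all voices busy, STEAL voice 1 (pitch 74, oldest) -> assign | voices=[78 86 85]
Op 6: note_off(78): free voice 0 | voices=[- 86 85]
Op 7: note_on(67): voice 0 is free -> assigned | voices=[67 86 85]
Op 8: note_on(70): all voices busy, STEAL voice 2 (pitch 85, oldest) -> assign | voices=[67 86 70]
Op 9: note_on(61): all voices busy, STEAL voice 1 (pitch 86, oldest) -> assign | voices=[67 61 70]
Op 10: note_off(61): free voice 1 | voices=[67 - 70]
Op 11: note_off(67): free voice 0 | voices=[- - 70]
Op 12: note_on(79): voice 0 is free -> assigned | voices=[79 - 70]
Op 13: note_on(65): voice 1 is free -> assigned | voices=[79 65 70]
Op 14: note_on(73): all voices busy, STEAL voice 2 (pitch 70, oldest) -> assign | voices=[79 65 73]

Answer: 5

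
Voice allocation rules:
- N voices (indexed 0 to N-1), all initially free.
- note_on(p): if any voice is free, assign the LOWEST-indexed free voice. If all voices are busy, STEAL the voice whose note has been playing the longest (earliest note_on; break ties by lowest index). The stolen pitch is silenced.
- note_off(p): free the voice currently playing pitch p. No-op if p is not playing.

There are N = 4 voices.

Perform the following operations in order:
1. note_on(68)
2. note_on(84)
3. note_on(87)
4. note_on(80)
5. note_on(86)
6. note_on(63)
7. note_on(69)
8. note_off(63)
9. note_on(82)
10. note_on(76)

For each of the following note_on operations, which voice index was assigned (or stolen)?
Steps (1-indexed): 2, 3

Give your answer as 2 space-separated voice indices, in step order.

Op 1: note_on(68): voice 0 is free -> assigned | voices=[68 - - -]
Op 2: note_on(84): voice 1 is free -> assigned | voices=[68 84 - -]
Op 3: note_on(87): voice 2 is free -> assigned | voices=[68 84 87 -]
Op 4: note_on(80): voice 3 is free -> assigned | voices=[68 84 87 80]
Op 5: note_on(86): all voices busy, STEAL voice 0 (pitch 68, oldest) -> assign | voices=[86 84 87 80]
Op 6: note_on(63): all voices busy, STEAL voice 1 (pitch 84, oldest) -> assign | voices=[86 63 87 80]
Op 7: note_on(69): all voices busy, STEAL voice 2 (pitch 87, oldest) -> assign | voices=[86 63 69 80]
Op 8: note_off(63): free voice 1 | voices=[86 - 69 80]
Op 9: note_on(82): voice 1 is free -> assigned | voices=[86 82 69 80]
Op 10: note_on(76): all voices busy, STEAL voice 3 (pitch 80, oldest) -> assign | voices=[86 82 69 76]

Answer: 1 2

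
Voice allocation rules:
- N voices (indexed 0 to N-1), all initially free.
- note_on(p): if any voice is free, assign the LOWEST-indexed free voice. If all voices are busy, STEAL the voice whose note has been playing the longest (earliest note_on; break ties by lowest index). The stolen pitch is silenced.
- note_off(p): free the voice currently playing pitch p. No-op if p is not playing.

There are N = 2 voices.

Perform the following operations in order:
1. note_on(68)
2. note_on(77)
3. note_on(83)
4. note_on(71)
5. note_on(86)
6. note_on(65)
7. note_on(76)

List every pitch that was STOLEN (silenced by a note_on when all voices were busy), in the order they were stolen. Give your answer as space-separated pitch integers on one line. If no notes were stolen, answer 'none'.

Op 1: note_on(68): voice 0 is free -> assigned | voices=[68 -]
Op 2: note_on(77): voice 1 is free -> assigned | voices=[68 77]
Op 3: note_on(83): all voices busy, STEAL voice 0 (pitch 68, oldest) -> assign | voices=[83 77]
Op 4: note_on(71): all voices busy, STEAL voice 1 (pitch 77, oldest) -> assign | voices=[83 71]
Op 5: note_on(86): all voices busy, STEAL voice 0 (pitch 83, oldest) -> assign | voices=[86 71]
Op 6: note_on(65): all voices busy, STEAL voice 1 (pitch 71, oldest) -> assign | voices=[86 65]
Op 7: note_on(76): all voices busy, STEAL voice 0 (pitch 86, oldest) -> assign | voices=[76 65]

Answer: 68 77 83 71 86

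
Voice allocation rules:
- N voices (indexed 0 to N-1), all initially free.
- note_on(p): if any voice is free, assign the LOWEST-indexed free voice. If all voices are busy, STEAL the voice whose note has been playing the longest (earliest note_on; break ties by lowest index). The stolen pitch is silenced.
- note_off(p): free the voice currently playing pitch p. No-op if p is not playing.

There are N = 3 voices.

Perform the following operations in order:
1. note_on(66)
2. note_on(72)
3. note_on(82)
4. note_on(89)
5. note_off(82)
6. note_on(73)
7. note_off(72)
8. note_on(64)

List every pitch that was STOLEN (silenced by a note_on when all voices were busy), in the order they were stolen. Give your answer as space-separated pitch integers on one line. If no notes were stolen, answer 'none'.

Op 1: note_on(66): voice 0 is free -> assigned | voices=[66 - -]
Op 2: note_on(72): voice 1 is free -> assigned | voices=[66 72 -]
Op 3: note_on(82): voice 2 is free -> assigned | voices=[66 72 82]
Op 4: note_on(89): all voices busy, STEAL voice 0 (pitch 66, oldest) -> assign | voices=[89 72 82]
Op 5: note_off(82): free voice 2 | voices=[89 72 -]
Op 6: note_on(73): voice 2 is free -> assigned | voices=[89 72 73]
Op 7: note_off(72): free voice 1 | voices=[89 - 73]
Op 8: note_on(64): voice 1 is free -> assigned | voices=[89 64 73]

Answer: 66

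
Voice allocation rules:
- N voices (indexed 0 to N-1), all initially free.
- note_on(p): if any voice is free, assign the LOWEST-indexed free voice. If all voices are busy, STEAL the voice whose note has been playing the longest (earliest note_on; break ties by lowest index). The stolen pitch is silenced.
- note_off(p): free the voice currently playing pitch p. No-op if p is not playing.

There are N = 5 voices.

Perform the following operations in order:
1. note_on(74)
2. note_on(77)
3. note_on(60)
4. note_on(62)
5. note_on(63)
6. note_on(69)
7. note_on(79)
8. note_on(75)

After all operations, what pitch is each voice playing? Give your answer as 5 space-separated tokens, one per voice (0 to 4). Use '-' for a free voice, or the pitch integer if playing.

Op 1: note_on(74): voice 0 is free -> assigned | voices=[74 - - - -]
Op 2: note_on(77): voice 1 is free -> assigned | voices=[74 77 - - -]
Op 3: note_on(60): voice 2 is free -> assigned | voices=[74 77 60 - -]
Op 4: note_on(62): voice 3 is free -> assigned | voices=[74 77 60 62 -]
Op 5: note_on(63): voice 4 is free -> assigned | voices=[74 77 60 62 63]
Op 6: note_on(69): all voices busy, STEAL voice 0 (pitch 74, oldest) -> assign | voices=[69 77 60 62 63]
Op 7: note_on(79): all voices busy, STEAL voice 1 (pitch 77, oldest) -> assign | voices=[69 79 60 62 63]
Op 8: note_on(75): all voices busy, STEAL voice 2 (pitch 60, oldest) -> assign | voices=[69 79 75 62 63]

Answer: 69 79 75 62 63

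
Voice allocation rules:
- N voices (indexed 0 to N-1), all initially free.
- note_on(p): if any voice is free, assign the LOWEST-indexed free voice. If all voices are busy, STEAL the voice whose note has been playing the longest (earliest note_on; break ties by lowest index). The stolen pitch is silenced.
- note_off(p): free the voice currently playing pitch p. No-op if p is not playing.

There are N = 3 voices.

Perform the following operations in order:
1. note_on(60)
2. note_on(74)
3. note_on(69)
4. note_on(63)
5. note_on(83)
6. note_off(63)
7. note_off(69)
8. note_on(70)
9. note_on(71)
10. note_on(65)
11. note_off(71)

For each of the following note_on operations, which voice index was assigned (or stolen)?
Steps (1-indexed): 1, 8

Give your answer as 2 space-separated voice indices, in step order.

Answer: 0 0

Derivation:
Op 1: note_on(60): voice 0 is free -> assigned | voices=[60 - -]
Op 2: note_on(74): voice 1 is free -> assigned | voices=[60 74 -]
Op 3: note_on(69): voice 2 is free -> assigned | voices=[60 74 69]
Op 4: note_on(63): all voices busy, STEAL voice 0 (pitch 60, oldest) -> assign | voices=[63 74 69]
Op 5: note_on(83): all voices busy, STEAL voice 1 (pitch 74, oldest) -> assign | voices=[63 83 69]
Op 6: note_off(63): free voice 0 | voices=[- 83 69]
Op 7: note_off(69): free voice 2 | voices=[- 83 -]
Op 8: note_on(70): voice 0 is free -> assigned | voices=[70 83 -]
Op 9: note_on(71): voice 2 is free -> assigned | voices=[70 83 71]
Op 10: note_on(65): all voices busy, STEAL voice 1 (pitch 83, oldest) -> assign | voices=[70 65 71]
Op 11: note_off(71): free voice 2 | voices=[70 65 -]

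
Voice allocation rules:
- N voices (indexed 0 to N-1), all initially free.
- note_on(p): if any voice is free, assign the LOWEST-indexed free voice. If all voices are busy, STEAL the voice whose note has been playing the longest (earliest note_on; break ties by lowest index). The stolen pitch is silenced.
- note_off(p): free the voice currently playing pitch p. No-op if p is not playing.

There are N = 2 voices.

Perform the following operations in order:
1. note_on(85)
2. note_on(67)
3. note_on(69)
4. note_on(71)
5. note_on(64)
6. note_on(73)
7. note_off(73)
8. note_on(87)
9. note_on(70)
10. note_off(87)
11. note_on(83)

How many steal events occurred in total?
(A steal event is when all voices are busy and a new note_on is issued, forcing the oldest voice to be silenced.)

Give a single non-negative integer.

Answer: 5

Derivation:
Op 1: note_on(85): voice 0 is free -> assigned | voices=[85 -]
Op 2: note_on(67): voice 1 is free -> assigned | voices=[85 67]
Op 3: note_on(69): all voices busy, STEAL voice 0 (pitch 85, oldest) -> assign | voices=[69 67]
Op 4: note_on(71): all voices busy, STEAL voice 1 (pitch 67, oldest) -> assign | voices=[69 71]
Op 5: note_on(64): all voices busy, STEAL voice 0 (pitch 69, oldest) -> assign | voices=[64 71]
Op 6: note_on(73): all voices busy, STEAL voice 1 (pitch 71, oldest) -> assign | voices=[64 73]
Op 7: note_off(73): free voice 1 | voices=[64 -]
Op 8: note_on(87): voice 1 is free -> assigned | voices=[64 87]
Op 9: note_on(70): all voices busy, STEAL voice 0 (pitch 64, oldest) -> assign | voices=[70 87]
Op 10: note_off(87): free voice 1 | voices=[70 -]
Op 11: note_on(83): voice 1 is free -> assigned | voices=[70 83]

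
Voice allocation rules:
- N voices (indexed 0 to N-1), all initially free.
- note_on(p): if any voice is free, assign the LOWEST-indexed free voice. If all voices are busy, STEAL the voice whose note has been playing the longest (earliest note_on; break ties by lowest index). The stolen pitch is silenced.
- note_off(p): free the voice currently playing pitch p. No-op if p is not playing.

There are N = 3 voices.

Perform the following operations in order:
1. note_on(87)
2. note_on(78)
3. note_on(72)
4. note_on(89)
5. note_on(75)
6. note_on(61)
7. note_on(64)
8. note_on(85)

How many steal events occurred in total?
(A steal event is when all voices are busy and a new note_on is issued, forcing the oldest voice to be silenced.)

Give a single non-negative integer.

Answer: 5

Derivation:
Op 1: note_on(87): voice 0 is free -> assigned | voices=[87 - -]
Op 2: note_on(78): voice 1 is free -> assigned | voices=[87 78 -]
Op 3: note_on(72): voice 2 is free -> assigned | voices=[87 78 72]
Op 4: note_on(89): all voices busy, STEAL voice 0 (pitch 87, oldest) -> assign | voices=[89 78 72]
Op 5: note_on(75): all voices busy, STEAL voice 1 (pitch 78, oldest) -> assign | voices=[89 75 72]
Op 6: note_on(61): all voices busy, STEAL voice 2 (pitch 72, oldest) -> assign | voices=[89 75 61]
Op 7: note_on(64): all voices busy, STEAL voice 0 (pitch 89, oldest) -> assign | voices=[64 75 61]
Op 8: note_on(85): all voices busy, STEAL voice 1 (pitch 75, oldest) -> assign | voices=[64 85 61]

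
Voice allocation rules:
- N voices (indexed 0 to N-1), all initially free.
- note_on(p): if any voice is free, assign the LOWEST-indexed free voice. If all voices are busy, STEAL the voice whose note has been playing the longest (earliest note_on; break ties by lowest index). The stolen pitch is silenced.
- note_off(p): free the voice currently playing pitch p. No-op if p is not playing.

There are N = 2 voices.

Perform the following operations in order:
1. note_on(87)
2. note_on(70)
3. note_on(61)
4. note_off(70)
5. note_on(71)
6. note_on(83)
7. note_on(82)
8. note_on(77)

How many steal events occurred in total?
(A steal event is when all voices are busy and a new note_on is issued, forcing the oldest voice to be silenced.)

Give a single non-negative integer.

Op 1: note_on(87): voice 0 is free -> assigned | voices=[87 -]
Op 2: note_on(70): voice 1 is free -> assigned | voices=[87 70]
Op 3: note_on(61): all voices busy, STEAL voice 0 (pitch 87, oldest) -> assign | voices=[61 70]
Op 4: note_off(70): free voice 1 | voices=[61 -]
Op 5: note_on(71): voice 1 is free -> assigned | voices=[61 71]
Op 6: note_on(83): all voices busy, STEAL voice 0 (pitch 61, oldest) -> assign | voices=[83 71]
Op 7: note_on(82): all voices busy, STEAL voice 1 (pitch 71, oldest) -> assign | voices=[83 82]
Op 8: note_on(77): all voices busy, STEAL voice 0 (pitch 83, oldest) -> assign | voices=[77 82]

Answer: 4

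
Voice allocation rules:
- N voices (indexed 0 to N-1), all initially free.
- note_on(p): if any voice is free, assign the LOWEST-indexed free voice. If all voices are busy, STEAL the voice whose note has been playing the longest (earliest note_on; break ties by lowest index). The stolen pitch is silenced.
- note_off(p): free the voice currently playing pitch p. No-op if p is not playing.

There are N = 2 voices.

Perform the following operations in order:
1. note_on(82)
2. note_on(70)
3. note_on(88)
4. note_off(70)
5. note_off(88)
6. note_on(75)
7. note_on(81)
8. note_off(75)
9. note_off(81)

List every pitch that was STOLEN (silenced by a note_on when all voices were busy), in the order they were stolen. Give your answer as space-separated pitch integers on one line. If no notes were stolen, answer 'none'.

Answer: 82

Derivation:
Op 1: note_on(82): voice 0 is free -> assigned | voices=[82 -]
Op 2: note_on(70): voice 1 is free -> assigned | voices=[82 70]
Op 3: note_on(88): all voices busy, STEAL voice 0 (pitch 82, oldest) -> assign | voices=[88 70]
Op 4: note_off(70): free voice 1 | voices=[88 -]
Op 5: note_off(88): free voice 0 | voices=[- -]
Op 6: note_on(75): voice 0 is free -> assigned | voices=[75 -]
Op 7: note_on(81): voice 1 is free -> assigned | voices=[75 81]
Op 8: note_off(75): free voice 0 | voices=[- 81]
Op 9: note_off(81): free voice 1 | voices=[- -]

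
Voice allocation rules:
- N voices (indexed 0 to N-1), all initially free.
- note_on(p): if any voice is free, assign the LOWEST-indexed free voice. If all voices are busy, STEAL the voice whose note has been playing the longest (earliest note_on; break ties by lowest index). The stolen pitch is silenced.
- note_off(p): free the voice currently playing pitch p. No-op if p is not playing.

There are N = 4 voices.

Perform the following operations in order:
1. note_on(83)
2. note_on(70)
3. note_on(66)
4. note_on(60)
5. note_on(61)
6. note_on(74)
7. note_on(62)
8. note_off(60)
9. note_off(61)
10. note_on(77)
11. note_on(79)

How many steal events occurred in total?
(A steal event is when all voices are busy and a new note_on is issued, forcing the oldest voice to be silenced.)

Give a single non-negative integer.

Op 1: note_on(83): voice 0 is free -> assigned | voices=[83 - - -]
Op 2: note_on(70): voice 1 is free -> assigned | voices=[83 70 - -]
Op 3: note_on(66): voice 2 is free -> assigned | voices=[83 70 66 -]
Op 4: note_on(60): voice 3 is free -> assigned | voices=[83 70 66 60]
Op 5: note_on(61): all voices busy, STEAL voice 0 (pitch 83, oldest) -> assign | voices=[61 70 66 60]
Op 6: note_on(74): all voices busy, STEAL voice 1 (pitch 70, oldest) -> assign | voices=[61 74 66 60]
Op 7: note_on(62): all voices busy, STEAL voice 2 (pitch 66, oldest) -> assign | voices=[61 74 62 60]
Op 8: note_off(60): free voice 3 | voices=[61 74 62 -]
Op 9: note_off(61): free voice 0 | voices=[- 74 62 -]
Op 10: note_on(77): voice 0 is free -> assigned | voices=[77 74 62 -]
Op 11: note_on(79): voice 3 is free -> assigned | voices=[77 74 62 79]

Answer: 3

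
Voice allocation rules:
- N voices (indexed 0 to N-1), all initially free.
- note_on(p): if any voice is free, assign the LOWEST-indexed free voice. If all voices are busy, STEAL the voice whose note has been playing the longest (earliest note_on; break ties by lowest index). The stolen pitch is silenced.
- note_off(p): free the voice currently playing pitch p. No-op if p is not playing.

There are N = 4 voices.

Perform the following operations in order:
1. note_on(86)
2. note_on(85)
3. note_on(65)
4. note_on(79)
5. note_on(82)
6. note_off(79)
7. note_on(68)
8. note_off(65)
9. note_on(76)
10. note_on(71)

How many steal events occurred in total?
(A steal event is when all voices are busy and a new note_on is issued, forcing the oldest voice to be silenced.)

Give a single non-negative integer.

Answer: 2

Derivation:
Op 1: note_on(86): voice 0 is free -> assigned | voices=[86 - - -]
Op 2: note_on(85): voice 1 is free -> assigned | voices=[86 85 - -]
Op 3: note_on(65): voice 2 is free -> assigned | voices=[86 85 65 -]
Op 4: note_on(79): voice 3 is free -> assigned | voices=[86 85 65 79]
Op 5: note_on(82): all voices busy, STEAL voice 0 (pitch 86, oldest) -> assign | voices=[82 85 65 79]
Op 6: note_off(79): free voice 3 | voices=[82 85 65 -]
Op 7: note_on(68): voice 3 is free -> assigned | voices=[82 85 65 68]
Op 8: note_off(65): free voice 2 | voices=[82 85 - 68]
Op 9: note_on(76): voice 2 is free -> assigned | voices=[82 85 76 68]
Op 10: note_on(71): all voices busy, STEAL voice 1 (pitch 85, oldest) -> assign | voices=[82 71 76 68]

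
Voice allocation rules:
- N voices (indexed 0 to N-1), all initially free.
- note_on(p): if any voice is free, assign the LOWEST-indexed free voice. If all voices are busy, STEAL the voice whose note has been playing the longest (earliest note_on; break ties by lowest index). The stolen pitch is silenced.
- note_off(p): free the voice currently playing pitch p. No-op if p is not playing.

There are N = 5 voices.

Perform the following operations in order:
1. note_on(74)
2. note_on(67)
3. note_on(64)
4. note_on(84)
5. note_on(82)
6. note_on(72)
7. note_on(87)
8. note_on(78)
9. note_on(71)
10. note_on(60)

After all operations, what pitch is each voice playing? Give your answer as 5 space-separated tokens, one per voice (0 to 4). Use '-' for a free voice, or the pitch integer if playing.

Answer: 72 87 78 71 60

Derivation:
Op 1: note_on(74): voice 0 is free -> assigned | voices=[74 - - - -]
Op 2: note_on(67): voice 1 is free -> assigned | voices=[74 67 - - -]
Op 3: note_on(64): voice 2 is free -> assigned | voices=[74 67 64 - -]
Op 4: note_on(84): voice 3 is free -> assigned | voices=[74 67 64 84 -]
Op 5: note_on(82): voice 4 is free -> assigned | voices=[74 67 64 84 82]
Op 6: note_on(72): all voices busy, STEAL voice 0 (pitch 74, oldest) -> assign | voices=[72 67 64 84 82]
Op 7: note_on(87): all voices busy, STEAL voice 1 (pitch 67, oldest) -> assign | voices=[72 87 64 84 82]
Op 8: note_on(78): all voices busy, STEAL voice 2 (pitch 64, oldest) -> assign | voices=[72 87 78 84 82]
Op 9: note_on(71): all voices busy, STEAL voice 3 (pitch 84, oldest) -> assign | voices=[72 87 78 71 82]
Op 10: note_on(60): all voices busy, STEAL voice 4 (pitch 82, oldest) -> assign | voices=[72 87 78 71 60]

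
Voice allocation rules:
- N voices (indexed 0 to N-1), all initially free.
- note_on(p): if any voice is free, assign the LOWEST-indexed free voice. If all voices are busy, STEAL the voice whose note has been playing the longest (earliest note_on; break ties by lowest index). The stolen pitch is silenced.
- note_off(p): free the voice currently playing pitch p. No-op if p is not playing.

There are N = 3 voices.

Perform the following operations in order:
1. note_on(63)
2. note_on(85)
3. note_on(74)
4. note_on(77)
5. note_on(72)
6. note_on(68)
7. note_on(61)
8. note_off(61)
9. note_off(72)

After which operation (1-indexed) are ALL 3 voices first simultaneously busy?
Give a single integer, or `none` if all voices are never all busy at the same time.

Answer: 3

Derivation:
Op 1: note_on(63): voice 0 is free -> assigned | voices=[63 - -]
Op 2: note_on(85): voice 1 is free -> assigned | voices=[63 85 -]
Op 3: note_on(74): voice 2 is free -> assigned | voices=[63 85 74]
Op 4: note_on(77): all voices busy, STEAL voice 0 (pitch 63, oldest) -> assign | voices=[77 85 74]
Op 5: note_on(72): all voices busy, STEAL voice 1 (pitch 85, oldest) -> assign | voices=[77 72 74]
Op 6: note_on(68): all voices busy, STEAL voice 2 (pitch 74, oldest) -> assign | voices=[77 72 68]
Op 7: note_on(61): all voices busy, STEAL voice 0 (pitch 77, oldest) -> assign | voices=[61 72 68]
Op 8: note_off(61): free voice 0 | voices=[- 72 68]
Op 9: note_off(72): free voice 1 | voices=[- - 68]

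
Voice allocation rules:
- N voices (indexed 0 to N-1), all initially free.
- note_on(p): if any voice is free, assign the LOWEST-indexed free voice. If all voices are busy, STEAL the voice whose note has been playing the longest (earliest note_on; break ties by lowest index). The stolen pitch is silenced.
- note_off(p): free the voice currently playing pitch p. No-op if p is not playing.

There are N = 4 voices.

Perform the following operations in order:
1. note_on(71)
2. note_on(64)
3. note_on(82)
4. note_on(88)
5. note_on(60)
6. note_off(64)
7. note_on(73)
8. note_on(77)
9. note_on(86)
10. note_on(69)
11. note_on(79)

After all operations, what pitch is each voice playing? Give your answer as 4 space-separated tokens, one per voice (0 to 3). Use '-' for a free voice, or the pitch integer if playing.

Op 1: note_on(71): voice 0 is free -> assigned | voices=[71 - - -]
Op 2: note_on(64): voice 1 is free -> assigned | voices=[71 64 - -]
Op 3: note_on(82): voice 2 is free -> assigned | voices=[71 64 82 -]
Op 4: note_on(88): voice 3 is free -> assigned | voices=[71 64 82 88]
Op 5: note_on(60): all voices busy, STEAL voice 0 (pitch 71, oldest) -> assign | voices=[60 64 82 88]
Op 6: note_off(64): free voice 1 | voices=[60 - 82 88]
Op 7: note_on(73): voice 1 is free -> assigned | voices=[60 73 82 88]
Op 8: note_on(77): all voices busy, STEAL voice 2 (pitch 82, oldest) -> assign | voices=[60 73 77 88]
Op 9: note_on(86): all voices busy, STEAL voice 3 (pitch 88, oldest) -> assign | voices=[60 73 77 86]
Op 10: note_on(69): all voices busy, STEAL voice 0 (pitch 60, oldest) -> assign | voices=[69 73 77 86]
Op 11: note_on(79): all voices busy, STEAL voice 1 (pitch 73, oldest) -> assign | voices=[69 79 77 86]

Answer: 69 79 77 86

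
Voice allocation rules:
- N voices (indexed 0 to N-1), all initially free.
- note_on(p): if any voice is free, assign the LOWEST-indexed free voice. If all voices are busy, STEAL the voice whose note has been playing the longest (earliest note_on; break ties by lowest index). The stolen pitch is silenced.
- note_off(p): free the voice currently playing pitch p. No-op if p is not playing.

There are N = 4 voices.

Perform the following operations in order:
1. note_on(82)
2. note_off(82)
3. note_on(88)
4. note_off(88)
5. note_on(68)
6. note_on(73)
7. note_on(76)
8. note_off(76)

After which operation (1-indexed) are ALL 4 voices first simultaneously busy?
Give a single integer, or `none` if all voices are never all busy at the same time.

Op 1: note_on(82): voice 0 is free -> assigned | voices=[82 - - -]
Op 2: note_off(82): free voice 0 | voices=[- - - -]
Op 3: note_on(88): voice 0 is free -> assigned | voices=[88 - - -]
Op 4: note_off(88): free voice 0 | voices=[- - - -]
Op 5: note_on(68): voice 0 is free -> assigned | voices=[68 - - -]
Op 6: note_on(73): voice 1 is free -> assigned | voices=[68 73 - -]
Op 7: note_on(76): voice 2 is free -> assigned | voices=[68 73 76 -]
Op 8: note_off(76): free voice 2 | voices=[68 73 - -]

Answer: none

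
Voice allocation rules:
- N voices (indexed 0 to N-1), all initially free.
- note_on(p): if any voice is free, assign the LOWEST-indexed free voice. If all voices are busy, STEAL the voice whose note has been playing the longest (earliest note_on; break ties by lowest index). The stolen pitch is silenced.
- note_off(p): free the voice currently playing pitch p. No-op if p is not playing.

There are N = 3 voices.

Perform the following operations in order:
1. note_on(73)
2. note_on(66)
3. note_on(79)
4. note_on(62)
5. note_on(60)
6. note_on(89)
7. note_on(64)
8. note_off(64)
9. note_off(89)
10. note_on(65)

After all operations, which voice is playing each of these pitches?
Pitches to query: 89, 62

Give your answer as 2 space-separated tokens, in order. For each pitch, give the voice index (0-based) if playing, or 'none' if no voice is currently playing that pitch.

Op 1: note_on(73): voice 0 is free -> assigned | voices=[73 - -]
Op 2: note_on(66): voice 1 is free -> assigned | voices=[73 66 -]
Op 3: note_on(79): voice 2 is free -> assigned | voices=[73 66 79]
Op 4: note_on(62): all voices busy, STEAL voice 0 (pitch 73, oldest) -> assign | voices=[62 66 79]
Op 5: note_on(60): all voices busy, STEAL voice 1 (pitch 66, oldest) -> assign | voices=[62 60 79]
Op 6: note_on(89): all voices busy, STEAL voice 2 (pitch 79, oldest) -> assign | voices=[62 60 89]
Op 7: note_on(64): all voices busy, STEAL voice 0 (pitch 62, oldest) -> assign | voices=[64 60 89]
Op 8: note_off(64): free voice 0 | voices=[- 60 89]
Op 9: note_off(89): free voice 2 | voices=[- 60 -]
Op 10: note_on(65): voice 0 is free -> assigned | voices=[65 60 -]

Answer: none none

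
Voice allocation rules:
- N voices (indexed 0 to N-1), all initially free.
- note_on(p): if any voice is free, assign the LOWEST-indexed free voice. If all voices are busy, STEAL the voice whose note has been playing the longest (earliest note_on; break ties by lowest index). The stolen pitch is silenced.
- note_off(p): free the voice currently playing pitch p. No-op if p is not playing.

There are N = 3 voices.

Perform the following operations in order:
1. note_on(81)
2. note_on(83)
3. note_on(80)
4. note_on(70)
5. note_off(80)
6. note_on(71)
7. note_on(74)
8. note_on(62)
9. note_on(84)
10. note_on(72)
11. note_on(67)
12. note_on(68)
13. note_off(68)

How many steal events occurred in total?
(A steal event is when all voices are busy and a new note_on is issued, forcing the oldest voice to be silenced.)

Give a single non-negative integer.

Op 1: note_on(81): voice 0 is free -> assigned | voices=[81 - -]
Op 2: note_on(83): voice 1 is free -> assigned | voices=[81 83 -]
Op 3: note_on(80): voice 2 is free -> assigned | voices=[81 83 80]
Op 4: note_on(70): all voices busy, STEAL voice 0 (pitch 81, oldest) -> assign | voices=[70 83 80]
Op 5: note_off(80): free voice 2 | voices=[70 83 -]
Op 6: note_on(71): voice 2 is free -> assigned | voices=[70 83 71]
Op 7: note_on(74): all voices busy, STEAL voice 1 (pitch 83, oldest) -> assign | voices=[70 74 71]
Op 8: note_on(62): all voices busy, STEAL voice 0 (pitch 70, oldest) -> assign | voices=[62 74 71]
Op 9: note_on(84): all voices busy, STEAL voice 2 (pitch 71, oldest) -> assign | voices=[62 74 84]
Op 10: note_on(72): all voices busy, STEAL voice 1 (pitch 74, oldest) -> assign | voices=[62 72 84]
Op 11: note_on(67): all voices busy, STEAL voice 0 (pitch 62, oldest) -> assign | voices=[67 72 84]
Op 12: note_on(68): all voices busy, STEAL voice 2 (pitch 84, oldest) -> assign | voices=[67 72 68]
Op 13: note_off(68): free voice 2 | voices=[67 72 -]

Answer: 7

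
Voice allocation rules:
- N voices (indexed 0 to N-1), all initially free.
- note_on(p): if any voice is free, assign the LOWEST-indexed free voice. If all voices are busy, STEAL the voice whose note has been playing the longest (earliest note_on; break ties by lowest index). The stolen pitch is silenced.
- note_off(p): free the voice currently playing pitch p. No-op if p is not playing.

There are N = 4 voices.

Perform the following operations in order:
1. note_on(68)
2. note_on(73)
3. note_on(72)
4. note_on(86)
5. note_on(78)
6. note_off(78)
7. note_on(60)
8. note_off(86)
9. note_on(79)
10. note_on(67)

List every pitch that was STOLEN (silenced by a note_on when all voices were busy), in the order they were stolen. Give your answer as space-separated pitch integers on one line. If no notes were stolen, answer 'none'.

Op 1: note_on(68): voice 0 is free -> assigned | voices=[68 - - -]
Op 2: note_on(73): voice 1 is free -> assigned | voices=[68 73 - -]
Op 3: note_on(72): voice 2 is free -> assigned | voices=[68 73 72 -]
Op 4: note_on(86): voice 3 is free -> assigned | voices=[68 73 72 86]
Op 5: note_on(78): all voices busy, STEAL voice 0 (pitch 68, oldest) -> assign | voices=[78 73 72 86]
Op 6: note_off(78): free voice 0 | voices=[- 73 72 86]
Op 7: note_on(60): voice 0 is free -> assigned | voices=[60 73 72 86]
Op 8: note_off(86): free voice 3 | voices=[60 73 72 -]
Op 9: note_on(79): voice 3 is free -> assigned | voices=[60 73 72 79]
Op 10: note_on(67): all voices busy, STEAL voice 1 (pitch 73, oldest) -> assign | voices=[60 67 72 79]

Answer: 68 73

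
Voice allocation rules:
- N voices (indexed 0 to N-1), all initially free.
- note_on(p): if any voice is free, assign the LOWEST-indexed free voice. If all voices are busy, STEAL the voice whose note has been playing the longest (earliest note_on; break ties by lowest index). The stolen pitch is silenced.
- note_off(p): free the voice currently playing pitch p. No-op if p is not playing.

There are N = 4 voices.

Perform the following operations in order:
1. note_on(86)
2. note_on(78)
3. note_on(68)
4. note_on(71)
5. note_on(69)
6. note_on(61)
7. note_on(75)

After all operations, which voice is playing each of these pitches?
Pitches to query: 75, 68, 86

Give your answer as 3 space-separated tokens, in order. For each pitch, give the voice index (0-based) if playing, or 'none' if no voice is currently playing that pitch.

Op 1: note_on(86): voice 0 is free -> assigned | voices=[86 - - -]
Op 2: note_on(78): voice 1 is free -> assigned | voices=[86 78 - -]
Op 3: note_on(68): voice 2 is free -> assigned | voices=[86 78 68 -]
Op 4: note_on(71): voice 3 is free -> assigned | voices=[86 78 68 71]
Op 5: note_on(69): all voices busy, STEAL voice 0 (pitch 86, oldest) -> assign | voices=[69 78 68 71]
Op 6: note_on(61): all voices busy, STEAL voice 1 (pitch 78, oldest) -> assign | voices=[69 61 68 71]
Op 7: note_on(75): all voices busy, STEAL voice 2 (pitch 68, oldest) -> assign | voices=[69 61 75 71]

Answer: 2 none none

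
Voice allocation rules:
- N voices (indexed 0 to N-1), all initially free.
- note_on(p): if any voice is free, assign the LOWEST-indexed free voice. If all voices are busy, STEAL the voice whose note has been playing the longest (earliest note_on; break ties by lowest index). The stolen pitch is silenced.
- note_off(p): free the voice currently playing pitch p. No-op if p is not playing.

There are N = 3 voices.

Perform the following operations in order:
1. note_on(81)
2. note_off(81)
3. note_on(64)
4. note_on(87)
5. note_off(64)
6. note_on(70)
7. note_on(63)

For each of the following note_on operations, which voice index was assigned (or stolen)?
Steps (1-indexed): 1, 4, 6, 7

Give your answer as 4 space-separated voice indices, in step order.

Op 1: note_on(81): voice 0 is free -> assigned | voices=[81 - -]
Op 2: note_off(81): free voice 0 | voices=[- - -]
Op 3: note_on(64): voice 0 is free -> assigned | voices=[64 - -]
Op 4: note_on(87): voice 1 is free -> assigned | voices=[64 87 -]
Op 5: note_off(64): free voice 0 | voices=[- 87 -]
Op 6: note_on(70): voice 0 is free -> assigned | voices=[70 87 -]
Op 7: note_on(63): voice 2 is free -> assigned | voices=[70 87 63]

Answer: 0 1 0 2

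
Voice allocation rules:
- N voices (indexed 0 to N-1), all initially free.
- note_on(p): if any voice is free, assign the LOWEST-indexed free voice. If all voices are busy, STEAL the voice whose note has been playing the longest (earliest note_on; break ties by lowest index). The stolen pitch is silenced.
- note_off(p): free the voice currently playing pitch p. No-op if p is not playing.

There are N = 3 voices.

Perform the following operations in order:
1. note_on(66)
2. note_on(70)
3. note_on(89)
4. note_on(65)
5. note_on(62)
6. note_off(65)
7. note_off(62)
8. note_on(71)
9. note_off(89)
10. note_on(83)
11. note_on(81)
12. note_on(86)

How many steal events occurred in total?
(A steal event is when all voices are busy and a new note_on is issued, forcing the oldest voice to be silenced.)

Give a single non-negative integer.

Op 1: note_on(66): voice 0 is free -> assigned | voices=[66 - -]
Op 2: note_on(70): voice 1 is free -> assigned | voices=[66 70 -]
Op 3: note_on(89): voice 2 is free -> assigned | voices=[66 70 89]
Op 4: note_on(65): all voices busy, STEAL voice 0 (pitch 66, oldest) -> assign | voices=[65 70 89]
Op 5: note_on(62): all voices busy, STEAL voice 1 (pitch 70, oldest) -> assign | voices=[65 62 89]
Op 6: note_off(65): free voice 0 | voices=[- 62 89]
Op 7: note_off(62): free voice 1 | voices=[- - 89]
Op 8: note_on(71): voice 0 is free -> assigned | voices=[71 - 89]
Op 9: note_off(89): free voice 2 | voices=[71 - -]
Op 10: note_on(83): voice 1 is free -> assigned | voices=[71 83 -]
Op 11: note_on(81): voice 2 is free -> assigned | voices=[71 83 81]
Op 12: note_on(86): all voices busy, STEAL voice 0 (pitch 71, oldest) -> assign | voices=[86 83 81]

Answer: 3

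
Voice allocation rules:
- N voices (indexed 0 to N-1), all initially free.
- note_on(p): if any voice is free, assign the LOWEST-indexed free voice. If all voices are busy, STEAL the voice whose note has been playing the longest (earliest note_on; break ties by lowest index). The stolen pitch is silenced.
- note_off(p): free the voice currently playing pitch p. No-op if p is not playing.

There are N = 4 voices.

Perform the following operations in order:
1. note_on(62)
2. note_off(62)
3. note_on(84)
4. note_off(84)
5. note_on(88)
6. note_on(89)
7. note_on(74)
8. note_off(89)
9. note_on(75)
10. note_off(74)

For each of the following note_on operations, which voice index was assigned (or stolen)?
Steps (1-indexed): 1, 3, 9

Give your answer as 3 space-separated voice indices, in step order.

Op 1: note_on(62): voice 0 is free -> assigned | voices=[62 - - -]
Op 2: note_off(62): free voice 0 | voices=[- - - -]
Op 3: note_on(84): voice 0 is free -> assigned | voices=[84 - - -]
Op 4: note_off(84): free voice 0 | voices=[- - - -]
Op 5: note_on(88): voice 0 is free -> assigned | voices=[88 - - -]
Op 6: note_on(89): voice 1 is free -> assigned | voices=[88 89 - -]
Op 7: note_on(74): voice 2 is free -> assigned | voices=[88 89 74 -]
Op 8: note_off(89): free voice 1 | voices=[88 - 74 -]
Op 9: note_on(75): voice 1 is free -> assigned | voices=[88 75 74 -]
Op 10: note_off(74): free voice 2 | voices=[88 75 - -]

Answer: 0 0 1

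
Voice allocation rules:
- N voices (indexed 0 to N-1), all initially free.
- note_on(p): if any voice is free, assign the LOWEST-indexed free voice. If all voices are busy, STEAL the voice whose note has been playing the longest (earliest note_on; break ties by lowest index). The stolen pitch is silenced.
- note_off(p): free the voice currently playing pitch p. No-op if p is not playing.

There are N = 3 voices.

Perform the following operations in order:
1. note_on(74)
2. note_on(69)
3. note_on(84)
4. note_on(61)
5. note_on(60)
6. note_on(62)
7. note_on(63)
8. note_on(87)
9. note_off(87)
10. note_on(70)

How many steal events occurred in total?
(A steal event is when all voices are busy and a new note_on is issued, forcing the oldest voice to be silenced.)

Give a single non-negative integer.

Answer: 5

Derivation:
Op 1: note_on(74): voice 0 is free -> assigned | voices=[74 - -]
Op 2: note_on(69): voice 1 is free -> assigned | voices=[74 69 -]
Op 3: note_on(84): voice 2 is free -> assigned | voices=[74 69 84]
Op 4: note_on(61): all voices busy, STEAL voice 0 (pitch 74, oldest) -> assign | voices=[61 69 84]
Op 5: note_on(60): all voices busy, STEAL voice 1 (pitch 69, oldest) -> assign | voices=[61 60 84]
Op 6: note_on(62): all voices busy, STEAL voice 2 (pitch 84, oldest) -> assign | voices=[61 60 62]
Op 7: note_on(63): all voices busy, STEAL voice 0 (pitch 61, oldest) -> assign | voices=[63 60 62]
Op 8: note_on(87): all voices busy, STEAL voice 1 (pitch 60, oldest) -> assign | voices=[63 87 62]
Op 9: note_off(87): free voice 1 | voices=[63 - 62]
Op 10: note_on(70): voice 1 is free -> assigned | voices=[63 70 62]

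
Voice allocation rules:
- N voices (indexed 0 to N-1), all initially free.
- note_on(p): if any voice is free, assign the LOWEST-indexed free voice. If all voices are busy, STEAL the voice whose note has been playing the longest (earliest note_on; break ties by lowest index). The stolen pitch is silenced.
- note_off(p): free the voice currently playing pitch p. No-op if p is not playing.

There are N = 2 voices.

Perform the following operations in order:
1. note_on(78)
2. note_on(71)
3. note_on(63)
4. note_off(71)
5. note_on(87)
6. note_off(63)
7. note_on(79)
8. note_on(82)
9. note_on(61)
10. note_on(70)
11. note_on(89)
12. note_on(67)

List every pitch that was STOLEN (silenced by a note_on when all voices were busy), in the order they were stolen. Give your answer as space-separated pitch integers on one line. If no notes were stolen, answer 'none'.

Op 1: note_on(78): voice 0 is free -> assigned | voices=[78 -]
Op 2: note_on(71): voice 1 is free -> assigned | voices=[78 71]
Op 3: note_on(63): all voices busy, STEAL voice 0 (pitch 78, oldest) -> assign | voices=[63 71]
Op 4: note_off(71): free voice 1 | voices=[63 -]
Op 5: note_on(87): voice 1 is free -> assigned | voices=[63 87]
Op 6: note_off(63): free voice 0 | voices=[- 87]
Op 7: note_on(79): voice 0 is free -> assigned | voices=[79 87]
Op 8: note_on(82): all voices busy, STEAL voice 1 (pitch 87, oldest) -> assign | voices=[79 82]
Op 9: note_on(61): all voices busy, STEAL voice 0 (pitch 79, oldest) -> assign | voices=[61 82]
Op 10: note_on(70): all voices busy, STEAL voice 1 (pitch 82, oldest) -> assign | voices=[61 70]
Op 11: note_on(89): all voices busy, STEAL voice 0 (pitch 61, oldest) -> assign | voices=[89 70]
Op 12: note_on(67): all voices busy, STEAL voice 1 (pitch 70, oldest) -> assign | voices=[89 67]

Answer: 78 87 79 82 61 70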